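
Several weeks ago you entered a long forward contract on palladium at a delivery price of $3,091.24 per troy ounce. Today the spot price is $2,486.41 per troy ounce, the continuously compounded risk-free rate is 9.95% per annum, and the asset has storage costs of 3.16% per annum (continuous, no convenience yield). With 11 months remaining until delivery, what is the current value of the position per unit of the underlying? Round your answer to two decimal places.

Current fair forward for the remaining 11 months: F = S·e^((r + u)·T), (r + u) = 0.0995 + 0.0316 = 0.1311
F = 2486.41 · e^(0.1311 × 11/12) = 2486.41 × 1.12769418 = 2803.9101
Value of long forward = (F − K)·e^(−rT) = (2803.9101 − 3091.24) · e^(−0.0995·11/12)
= -287.3299 × 0.91282752 = -262.28

-$262.28 per troy ounce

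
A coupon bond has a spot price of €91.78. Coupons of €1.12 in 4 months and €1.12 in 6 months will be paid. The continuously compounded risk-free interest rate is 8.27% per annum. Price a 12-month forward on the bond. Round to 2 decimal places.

€97.34

PV(coupons) I = 1.12·e^(−0.0827·4/12) + 1.12·e^(−0.0827·6/12)
I = 1.0895 + 1.0746 = 2.1641
F = (S − I)·e^(rT) = (91.78 − 2.1641) · e^(0.0827·12/12)
= 89.6159 · e^0.082700 = 89.6159 × 1.086216 = €97.34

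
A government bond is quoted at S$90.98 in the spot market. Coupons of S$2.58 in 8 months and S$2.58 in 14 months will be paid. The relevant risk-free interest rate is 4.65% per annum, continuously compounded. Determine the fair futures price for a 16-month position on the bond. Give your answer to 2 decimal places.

PV(coupons) I = 2.58·e^(−0.0465·8/12) + 2.58·e^(−0.0465·14/12)
I = 2.5012 + 2.4438 = 4.9450
F = (S − I)·e^(rT) = (90.98 − 4.9450) · e^(0.0465·16/12)
= 86.0350 · e^0.062000 = 86.0350 × 1.063962 = S$91.54

S$91.54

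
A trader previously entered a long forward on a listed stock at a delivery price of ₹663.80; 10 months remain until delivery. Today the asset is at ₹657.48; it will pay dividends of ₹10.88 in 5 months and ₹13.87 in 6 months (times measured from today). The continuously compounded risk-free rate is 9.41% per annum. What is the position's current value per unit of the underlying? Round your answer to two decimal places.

₹20.05

PV(remaining dividends) I = 10.88·e^(−0.0941·5/12) + 13.87·e^(−0.0941·6/12) = 23.6942
Current forward F = (S − I)·e^(rT) = (657.48 − 23.6942)·e^(0.0941·10/12) = 633.7858 × 1.081573 = 685.4856
Value (long) = (F − K)·e^(−rT) = (685.4856 − 663.80) × 0.924579 = 20.0501
Value = ₹20.05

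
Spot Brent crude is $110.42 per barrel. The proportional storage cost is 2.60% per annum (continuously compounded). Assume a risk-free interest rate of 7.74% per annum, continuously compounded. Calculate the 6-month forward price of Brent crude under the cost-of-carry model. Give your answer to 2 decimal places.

$116.28 per barrel

Net carry = r + u − y = 0.0774 + 0.0260 − 0.0000 = 0.1034
F = S·e^((r+u−y)T) = 110.42 · e^(0.1034 × 6/12) = 110.42 · e^0.051700
= 110.42 × 1.053060 = $116.28 per barrel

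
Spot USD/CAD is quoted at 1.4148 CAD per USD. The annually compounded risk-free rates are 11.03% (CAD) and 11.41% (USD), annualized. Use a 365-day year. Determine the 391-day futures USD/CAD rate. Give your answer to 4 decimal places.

By covered interest parity, F = S · (1+r_CAD)^T / (1+r_USD)^T
= 1.4148 × 1.118606 / 1.122708 = 1.4148 × 0.996346
F = 1.4096 CAD per USD

1.4096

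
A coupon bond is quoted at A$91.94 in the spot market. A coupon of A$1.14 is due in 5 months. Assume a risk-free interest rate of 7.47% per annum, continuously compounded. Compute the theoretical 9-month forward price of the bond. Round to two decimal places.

A$96.07

PV(coupons) I = 1.14·e^(−0.0747·5/12)
I = 1.1051
F = (S − I)·e^(rT) = (91.94 − 1.1051) · e^(0.0747·9/12)
= 90.8349 · e^0.056025 = 90.8349 × 1.057624 = A$96.07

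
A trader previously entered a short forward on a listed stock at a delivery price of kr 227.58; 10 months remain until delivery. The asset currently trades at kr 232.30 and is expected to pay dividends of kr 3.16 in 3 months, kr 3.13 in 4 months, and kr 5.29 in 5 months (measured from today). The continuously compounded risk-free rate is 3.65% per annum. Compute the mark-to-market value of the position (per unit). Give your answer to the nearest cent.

-kr 0.10

PV(remaining dividends) I = 3.16·e^(−0.0365·3/12) + 3.13·e^(−0.0365·4/12) + 5.29·e^(−0.0365·5/12) = 11.4336
Current forward F = (S − I)·e^(rT) = (232.30 − 11.4336)·e^(0.0365·10/12) = 220.8664 × 1.030884 = 227.6876
Value (long) = (F − K)·e^(−rT) = (227.6876 − 227.58) × 0.970041 = 0.1044
Short position value = −(long value) = -kr 0.10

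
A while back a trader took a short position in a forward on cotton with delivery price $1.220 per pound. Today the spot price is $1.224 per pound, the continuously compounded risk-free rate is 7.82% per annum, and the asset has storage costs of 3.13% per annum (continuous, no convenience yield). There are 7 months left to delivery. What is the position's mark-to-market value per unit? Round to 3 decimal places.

Current fair forward for the remaining 7 months: F = S·e^((r + u)·T), (r + u) = 0.0782 + 0.0313 = 0.1095
F = 1.224 · e^(0.1095 × 7/12) = 1.224 × 1.065959 = 1.3047
Value of long forward = (F − K)·e^(−rT) = (1.3047 − 1.220) · e^(−0.0782·7/12)
= 0.0847 × 0.955408 = 0.081
Short position value = −(long value) = -$0.081

-$0.081 per pound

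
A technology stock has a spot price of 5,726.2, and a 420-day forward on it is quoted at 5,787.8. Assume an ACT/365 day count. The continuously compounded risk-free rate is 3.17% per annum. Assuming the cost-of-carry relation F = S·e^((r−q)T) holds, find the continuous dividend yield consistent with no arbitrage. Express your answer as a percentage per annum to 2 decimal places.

2.24%

From F = S·e^((r−q)T): (r − q) = ln(F/S)/T
ln(5787.8/5726.2) = ln(1.010758) = 0.010701
(r − q) = 0.010701 / (420/365) = 0.009300
q = r − ln(F/S)/T = 0.0317 − 0.009300 = 0.022400
q = 2.24%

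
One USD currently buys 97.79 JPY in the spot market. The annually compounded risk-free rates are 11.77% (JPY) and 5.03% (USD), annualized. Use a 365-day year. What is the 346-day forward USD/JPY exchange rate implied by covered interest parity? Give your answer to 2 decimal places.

103.73

By covered interest parity, F = S · (1+r_JPY)^T / (1+r_USD)^T
= 97.79 × 1.111245 / 1.047620 = 97.79 × 1.060733
F = 103.73 JPY per USD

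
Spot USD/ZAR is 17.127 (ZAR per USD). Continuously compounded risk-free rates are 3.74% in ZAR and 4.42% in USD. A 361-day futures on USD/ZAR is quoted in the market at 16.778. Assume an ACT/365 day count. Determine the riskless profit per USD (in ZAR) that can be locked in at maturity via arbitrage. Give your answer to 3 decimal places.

Fair futures: F* = S·e^(carry·T), with carry = (r_ZAR − r_USD) = 0.0374 − 0.0442 = -0.0068
F* = 17.127 · e^(-0.0068 × 361/365) = 17.127 · e^-0.006725 = 17.127 × 0.993298 = 17.0122
Market 16.778 < fair 17.0122: forward underpriced → reverse cash-and-carry (short spot, go long the forward).
At maturity, profit = |F_mkt − F*| = |16.778 − 17.0122| = 0.234 per USD (in ZAR)

0.234 per USD (in ZAR)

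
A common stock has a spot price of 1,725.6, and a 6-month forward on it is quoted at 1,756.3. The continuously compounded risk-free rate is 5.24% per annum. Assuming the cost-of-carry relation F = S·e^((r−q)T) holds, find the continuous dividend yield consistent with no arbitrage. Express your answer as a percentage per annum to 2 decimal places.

From F = S·e^((r−q)T): (r − q) = ln(F/S)/T
ln(1756.3/1725.6) = ln(1.017791) = 0.017635
(r − q) = 0.017635 / (6/12) = 0.035270
q = r − ln(F/S)/T = 0.0524 − 0.035270 = 0.017130
q = 1.71%

1.71%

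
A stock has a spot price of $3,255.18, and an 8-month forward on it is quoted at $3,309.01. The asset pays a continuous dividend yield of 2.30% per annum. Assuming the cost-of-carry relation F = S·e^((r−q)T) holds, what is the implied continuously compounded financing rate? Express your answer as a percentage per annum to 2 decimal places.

4.76%

From F = S·e^((r−q)T): (r − q) = ln(F/S)/T
ln(3309.01/3255.18) = ln(1.016537) = 0.016402
(r − q) = 0.016402 / (8/12) = 0.024603
r = ln(F/S)/T + q = 0.024603 + 0.0230 = 0.047603
r = 4.76%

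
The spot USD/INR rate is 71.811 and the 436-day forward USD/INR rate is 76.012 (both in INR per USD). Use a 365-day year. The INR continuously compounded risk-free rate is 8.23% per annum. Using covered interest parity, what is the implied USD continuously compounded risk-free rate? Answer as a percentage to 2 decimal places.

3.47%

F = S·e^((r_INR − r_USD)T) ⇒ r_USD = r_INR − ln(F/S)/T
ln(76.012/71.811) = 0.056854; /(436/365) = 0.047596
r_USD = 0.0823 − 0.047596 = 0.034704
r_USD = 3.47%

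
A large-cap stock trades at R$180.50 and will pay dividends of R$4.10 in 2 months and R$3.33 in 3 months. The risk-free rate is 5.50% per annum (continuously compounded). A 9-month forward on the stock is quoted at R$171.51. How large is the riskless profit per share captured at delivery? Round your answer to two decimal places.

R$8.93 per share

PV(dividends) I = 4.10·e^(−0.0550·2/12) + 3.33·e^(−0.0550·3/12) = 7.3471
Fair forward F* = (S − I)·e^(rT) = (180.50 − 7.3471)·e^0.041250 = 173.1529 × 1.042113 = 180.4449
Market R$171.51 < fair 180.4449: forward underpriced → reverse cash-and-carry (short the stock, invest proceeds at r, pay the dividends, go long the forward).
Profit at T = |F_mkt − F*| = |171.51 − 180.4449| = R$8.93 per share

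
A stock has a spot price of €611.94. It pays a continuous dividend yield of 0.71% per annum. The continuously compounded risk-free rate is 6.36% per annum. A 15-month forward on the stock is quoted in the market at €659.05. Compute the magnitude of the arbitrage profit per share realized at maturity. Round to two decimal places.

Fair forward: F* = S·e^(carry·T), with carry = (r − q) = 0.0636 − 0.0071 = 0.0565
F* = 611.94 · e^(0.0565 × 15/12) = 611.94 · e^0.070625 = 611.94 × 1.073179 = €656.7212
Market €659.05 > fair €656.7212: forward overpriced → cash-and-carry (buy spot, short the forward).
At maturity, profit = |F_mkt − F*| = |659.05 − 656.7212| = €2.33 per share

€2.33 per share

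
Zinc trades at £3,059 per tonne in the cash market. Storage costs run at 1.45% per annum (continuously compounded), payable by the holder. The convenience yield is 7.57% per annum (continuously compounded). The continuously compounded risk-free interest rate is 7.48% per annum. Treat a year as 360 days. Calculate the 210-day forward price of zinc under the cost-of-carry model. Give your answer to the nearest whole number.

£3,083 per tonne

Net carry = r + u − y = 0.0748 + 0.0145 − 0.0757 = 0.0136
F = S·e^((r+u−y)T) = 3059 · e^(0.0136 × 210/360) = 3059 · e^0.007933
= 3059 × 1.007965 = £3,083 per tonne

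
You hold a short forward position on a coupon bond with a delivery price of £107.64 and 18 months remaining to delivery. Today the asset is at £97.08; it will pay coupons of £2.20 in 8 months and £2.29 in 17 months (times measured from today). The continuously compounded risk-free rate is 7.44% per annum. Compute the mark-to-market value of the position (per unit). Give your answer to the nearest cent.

PV(remaining coupons) I = 2.20·e^(−0.0744·8/12) + 2.29·e^(−0.0744·17/12) = 4.1545
Current forward F = (S − I)·e^(rT) = (97.08 − 4.1545)·e^(0.0744·18/12) = 92.9255 × 1.118066 = 103.8968
Value (long) = (F − K)·e^(−rT) = (103.8968 − 107.64) × 0.894402 = -3.3479
Short position value = −(long value) = £3.35

£3.35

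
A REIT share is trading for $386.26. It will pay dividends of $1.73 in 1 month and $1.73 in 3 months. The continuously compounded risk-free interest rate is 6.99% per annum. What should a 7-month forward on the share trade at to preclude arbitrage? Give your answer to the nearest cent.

PV(dividends) I = 1.73·e^(−0.0699·1/12) + 1.73·e^(−0.0699·3/12)
I = 1.7200 + 1.7000 = 3.4200
F = (S − I)·e^(rT) = (386.26 − 3.4200) · e^(0.0699·7/12)
= 382.8400 · e^0.040775 = 382.8400 × 1.041618 = $398.77

$398.77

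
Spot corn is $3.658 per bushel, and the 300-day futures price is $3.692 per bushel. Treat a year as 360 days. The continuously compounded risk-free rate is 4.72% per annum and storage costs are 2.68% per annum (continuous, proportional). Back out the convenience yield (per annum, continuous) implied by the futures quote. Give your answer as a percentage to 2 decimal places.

F = S·e^((r+u−y)T) ⇒ (r+u−y) = ln(F/S)/T
ln(3.692/3.658) = 0.009252; /T ⇒ 0.011102
y = r + u − ln(F/S)/T = 0.0472 + 0.0268 − 0.011102 = 0.062898
y = 6.29%

6.29%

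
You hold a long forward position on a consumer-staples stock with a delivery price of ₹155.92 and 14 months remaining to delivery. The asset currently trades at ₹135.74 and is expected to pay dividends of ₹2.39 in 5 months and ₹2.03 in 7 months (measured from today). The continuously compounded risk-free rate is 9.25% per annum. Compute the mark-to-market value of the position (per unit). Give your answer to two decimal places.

PV(remaining dividends) I = 2.39·e^(−0.0925·5/12) + 2.03·e^(−0.0925·7/12) = 4.2230
Current forward F = (S − I)·e^(rT) = (135.74 − 4.2230)·e^(0.0925·14/12) = 131.5170 × 1.113955 = 146.5040
Value (long) = (F − K)·e^(−rT) = (146.5040 − 155.92) × 0.897702 = -8.4528
Value = -₹8.45

-₹8.45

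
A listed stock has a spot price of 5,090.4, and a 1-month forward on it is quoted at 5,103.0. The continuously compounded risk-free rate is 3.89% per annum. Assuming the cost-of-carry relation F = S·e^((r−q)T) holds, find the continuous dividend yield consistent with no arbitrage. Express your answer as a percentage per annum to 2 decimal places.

From F = S·e^((r−q)T): (r − q) = ln(F/S)/T
ln(5103.0/5090.4) = ln(1.002475) = 0.002472
(r − q) = 0.002472 / (1/12) = 0.029664
q = r − ln(F/S)/T = 0.0389 − 0.029664 = 0.009236
q = 0.92%

0.92%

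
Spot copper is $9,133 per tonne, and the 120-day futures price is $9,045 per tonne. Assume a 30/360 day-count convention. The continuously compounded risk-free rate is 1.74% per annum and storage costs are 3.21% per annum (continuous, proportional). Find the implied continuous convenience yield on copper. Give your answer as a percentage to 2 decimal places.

F = S·e^((r+u−y)T) ⇒ (r+u−y) = ln(F/S)/T
ln(9045/9133) = -0.009682; /T ⇒ -0.029046
y = r + u − ln(F/S)/T = 0.0174 + 0.0321 + 0.029046 = 0.078546
y = 7.85%

7.85%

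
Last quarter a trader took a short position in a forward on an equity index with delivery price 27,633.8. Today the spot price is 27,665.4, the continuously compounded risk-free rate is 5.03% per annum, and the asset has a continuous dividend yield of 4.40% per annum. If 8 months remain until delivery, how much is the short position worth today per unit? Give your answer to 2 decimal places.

-143.16

Current fair forward for the remaining 8 months: F = S·e^((r − q)·T), (r − q) = 0.0503 − 0.0440 = 0.0063
F = 27665.4 · e^(0.0063 × 8/12) = 27665.4 × 1.00420883 = 27781.8390
Value of long forward = (F − K)·e^(−rT) = (27781.8390 − 27633.8) · e^(−0.0503·8/12)
= 148.0390 × 0.96702268 = 143.16
Short position value = −(long value) = -143.16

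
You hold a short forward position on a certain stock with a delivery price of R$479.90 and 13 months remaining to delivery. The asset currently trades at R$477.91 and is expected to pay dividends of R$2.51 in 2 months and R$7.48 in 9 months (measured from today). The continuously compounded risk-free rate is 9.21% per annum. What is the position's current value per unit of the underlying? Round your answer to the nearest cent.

PV(remaining dividends) I = 2.51·e^(−0.0921·2/12) + 7.48·e^(−0.0921·9/12) = 9.4525
Current forward F = (S − I)·e^(rT) = (477.91 − 9.4525)·e^(0.0921·13/12) = 468.4575 × 1.104922 = 517.6090
Value (long) = (F − K)·e^(−rT) = (517.6090 − 479.90) × 0.905041 = 34.1282
Short position value = −(long value) = -R$34.13

-R$34.13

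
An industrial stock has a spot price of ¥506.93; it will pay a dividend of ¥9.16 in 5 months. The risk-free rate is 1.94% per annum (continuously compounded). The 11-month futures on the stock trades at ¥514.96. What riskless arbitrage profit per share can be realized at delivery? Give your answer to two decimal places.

PV(dividends) I = 9.16·e^(−0.0194·5/12) = 9.0863
Fair futures F* = (S − I)·e^(rT) = (506.93 − 9.0863)·e^0.017783 = 497.8437 × 1.017942 = 506.7760
Market ¥514.96 > fair 506.7760: forward overpriced → cash-and-carry (borrow at r, buy the stock and collect the dividends, short the forward).
Profit at T = |F_mkt − F*| = |514.96 − 506.7760| = ¥8.18 per share

¥8.18 per share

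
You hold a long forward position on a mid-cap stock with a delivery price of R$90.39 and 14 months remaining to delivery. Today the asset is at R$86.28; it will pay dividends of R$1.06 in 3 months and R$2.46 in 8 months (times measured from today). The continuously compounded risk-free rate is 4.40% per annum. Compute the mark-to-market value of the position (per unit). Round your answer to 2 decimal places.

-R$3.02

PV(remaining dividends) I = 1.06·e^(−0.0440·3/12) + 2.46·e^(−0.0440·8/12) = 3.4373
Current forward F = (S − I)·e^(rT) = (86.28 − 3.4373)·e^(0.0440·14/12) = 82.8427 × 1.052674 = 87.2064
Value (long) = (F − K)·e^(−rT) = (87.2064 − 90.39) × 0.949962 = -3.0243
Value = -R$3.02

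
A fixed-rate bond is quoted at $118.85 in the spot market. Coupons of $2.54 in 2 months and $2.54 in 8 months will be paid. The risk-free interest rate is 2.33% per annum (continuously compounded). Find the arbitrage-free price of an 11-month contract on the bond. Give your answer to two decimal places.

$116.28

PV(coupons) I = 2.54·e^(−0.0233·2/12) + 2.54·e^(−0.0233·8/12)
I = 2.5302 + 2.5009 = 5.0311
F = (S − I)·e^(rT) = (118.85 − 5.0311) · e^(0.0233·11/12)
= 113.8189 · e^0.021358 = 113.8189 × 1.021588 = $116.28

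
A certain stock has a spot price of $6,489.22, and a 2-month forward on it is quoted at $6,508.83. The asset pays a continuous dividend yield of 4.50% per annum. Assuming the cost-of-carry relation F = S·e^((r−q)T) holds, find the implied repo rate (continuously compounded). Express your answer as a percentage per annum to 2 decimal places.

6.31%

From F = S·e^((r−q)T): (r − q) = ln(F/S)/T
ln(6508.83/6489.22) = ln(1.003022) = 0.003017
(r − q) = 0.003017 / (2/12) = 0.018102
r = ln(F/S)/T + q = 0.018102 + 0.0450 = 0.063102
r = 6.31%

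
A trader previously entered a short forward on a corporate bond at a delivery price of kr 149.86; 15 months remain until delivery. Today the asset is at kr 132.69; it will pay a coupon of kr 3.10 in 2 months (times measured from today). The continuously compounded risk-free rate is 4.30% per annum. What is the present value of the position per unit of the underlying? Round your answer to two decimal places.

kr 12.41

PV(remaining coupons) I = 3.10·e^(−0.0430·2/12) = 3.0779
Current forward F = (S − I)·e^(rT) = (132.69 − 3.0779)·e^(0.0430·15/12) = 129.6121 × 1.055221 = 136.7694
Value (long) = (F − K)·e^(−rT) = (136.7694 − 149.86) × 0.947669 = -12.4056
Short position value = −(long value) = kr 12.41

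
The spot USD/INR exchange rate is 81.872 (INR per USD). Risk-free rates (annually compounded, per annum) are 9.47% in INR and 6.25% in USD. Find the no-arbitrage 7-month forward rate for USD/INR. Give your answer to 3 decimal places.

83.310

By covered interest parity, F = S · (1+r_INR)^T / (1+r_USD)^T
= 81.872 × 1.054198 / 1.035997 = 81.872 × 1.017569
F = 83.310 INR per USD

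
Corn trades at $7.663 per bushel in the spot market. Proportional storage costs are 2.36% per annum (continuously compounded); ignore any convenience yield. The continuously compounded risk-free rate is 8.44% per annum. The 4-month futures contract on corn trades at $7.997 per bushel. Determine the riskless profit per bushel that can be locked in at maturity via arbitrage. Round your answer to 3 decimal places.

$0.053 per bushel

Fair futures: F* = S·e^(carry·T), with carry = (r + u) = 0.0844 + 0.0236 = 0.1080
F* = 7.663 · e^(0.1080 × 4/12) = 7.663 · e^0.036000 = 7.663 × 1.036656 = $7.9439
Market $7.997 > fair $7.9439: forward overpriced → cash-and-carry (buy spot, short the forward).
At maturity, profit = |F_mkt − F*| = |7.997 − 7.9439| = $0.053 per bushel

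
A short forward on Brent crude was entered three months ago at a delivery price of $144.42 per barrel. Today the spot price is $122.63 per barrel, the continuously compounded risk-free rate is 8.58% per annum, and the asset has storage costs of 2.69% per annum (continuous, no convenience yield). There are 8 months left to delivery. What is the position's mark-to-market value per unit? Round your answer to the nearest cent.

$11.54 per barrel

Current fair forward for the remaining 8 months: F = S·e^((r + u)·T), (r + u) = 0.0858 + 0.0269 = 0.1127
F = 122.63 · e^(0.1127 × 8/12) = 122.63 × 1.078028 = 132.1986
Value of long forward = (F − K)·e^(−rT) = (132.1986 − 144.42) · e^(−0.0858·8/12)
= -12.2214 × 0.944405 = -11.54
Short position value = −(long value) = $11.54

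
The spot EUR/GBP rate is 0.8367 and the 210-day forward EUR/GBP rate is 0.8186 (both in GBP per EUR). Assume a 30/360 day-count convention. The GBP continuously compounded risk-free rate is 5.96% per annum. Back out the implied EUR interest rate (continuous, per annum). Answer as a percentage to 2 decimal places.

F = S·e^((r_GBP − r_EUR)T) ⇒ r_EUR = r_GBP − ln(F/S)/T
ln(0.8186/0.8367) = -0.021870; /(210/360) = -0.037491
r_EUR = 0.0596 + 0.037491 = 0.097091
r_EUR = 9.71%

9.71%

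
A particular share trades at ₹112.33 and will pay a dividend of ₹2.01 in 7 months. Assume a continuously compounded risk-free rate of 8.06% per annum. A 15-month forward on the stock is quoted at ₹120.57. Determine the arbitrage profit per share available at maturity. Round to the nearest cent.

₹1.55 per share

PV(dividends) I = 2.01·e^(−0.0806·7/12) = 1.9177
Fair forward F* = (S − I)·e^(rT) = (112.33 − 1.9177)·e^0.100750 = 110.4123 × 1.106000 = 122.1160
Market ₹120.57 < fair 122.1160: forward underpriced → reverse cash-and-carry (short the stock, invest proceeds at r, pay the dividends, go long the forward).
Profit at T = |F_mkt − F*| = |120.57 − 122.1160| = ₹1.55 per share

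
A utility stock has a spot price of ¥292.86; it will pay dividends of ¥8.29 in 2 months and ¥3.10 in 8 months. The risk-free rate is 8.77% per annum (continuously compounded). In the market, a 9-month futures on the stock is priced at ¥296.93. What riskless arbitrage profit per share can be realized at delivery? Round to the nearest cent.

PV(dividends) I = 8.29·e^(−0.0877·2/12) + 3.10·e^(−0.0877·8/12) = 11.0937
Fair futures F* = (S − I)·e^(rT) = (292.86 − 11.0937)·e^0.065775 = 281.7663 × 1.067986 = 300.9225
Market ¥296.93 < fair 300.9225: forward underpriced → reverse cash-and-carry (short the stock, invest proceeds at r, pay the dividends, go long the forward).
Profit at T = |F_mkt − F*| = |296.93 − 300.9225| = ¥3.99 per share

¥3.99 per share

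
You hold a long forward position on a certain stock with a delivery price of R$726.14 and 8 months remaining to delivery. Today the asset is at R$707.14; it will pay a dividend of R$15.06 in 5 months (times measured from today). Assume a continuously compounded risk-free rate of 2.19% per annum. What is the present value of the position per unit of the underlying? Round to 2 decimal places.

-R$23.40

PV(remaining dividends) I = 15.06·e^(−0.0219·5/12) = 14.9232
Current forward F = (S − I)·e^(rT) = (707.14 − 14.9232)·e^(0.0219·8/12) = 692.2168 × 1.014707 = 702.3972
Value (long) = (F − K)·e^(−rT) = (702.3972 − 726.14) × 0.985506 = -23.3987
Value = -R$23.40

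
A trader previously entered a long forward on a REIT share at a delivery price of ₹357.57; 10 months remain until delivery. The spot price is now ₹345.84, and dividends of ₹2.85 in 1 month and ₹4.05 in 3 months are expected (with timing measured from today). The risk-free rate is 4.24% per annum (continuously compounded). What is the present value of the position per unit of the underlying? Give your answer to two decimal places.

-₹6.16

PV(remaining dividends) I = 2.85·e^(−0.0424·1/12) + 4.05·e^(−0.0424·3/12) = 6.8472
Current forward F = (S − I)·e^(rT) = (345.84 − 6.8472)·e^(0.0424·10/12) = 338.9928 × 1.035965 = 351.1847
Value (long) = (F − K)·e^(−rT) = (351.1847 − 357.57) × 0.965284 = -6.1636
Value = -₹6.16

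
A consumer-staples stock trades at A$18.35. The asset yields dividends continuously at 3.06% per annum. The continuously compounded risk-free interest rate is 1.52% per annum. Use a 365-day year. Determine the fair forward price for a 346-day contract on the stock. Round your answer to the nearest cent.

A$18.08

F = S·e^((r − q)T) = 18.35 · e^((0.0152 − 0.0306) × 346/365)
= 18.35 · e^-0.014598 = 18.35 × 0.985508
F = A$18.08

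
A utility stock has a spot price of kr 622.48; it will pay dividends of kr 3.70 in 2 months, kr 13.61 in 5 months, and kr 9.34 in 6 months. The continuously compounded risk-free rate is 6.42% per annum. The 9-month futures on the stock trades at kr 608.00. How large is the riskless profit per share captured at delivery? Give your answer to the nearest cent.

PV(dividends) I = 3.70·e^(−0.0642·2/12) + 13.61·e^(−0.0642·5/12) + 9.34·e^(−0.0642·6/12) = 25.9563
Fair futures F* = (S − I)·e^(rT) = (622.48 − 25.9563)·e^0.048150 = 596.5237 × 1.049328 = 625.9490
Market kr 608.00 < fair 625.9490: forward underpriced → reverse cash-and-carry (short the stock, invest proceeds at r, pay the dividends, go long the forward).
Profit at T = |F_mkt − F*| = |608.00 − 625.9490| = kr 17.95 per share

kr 17.95 per share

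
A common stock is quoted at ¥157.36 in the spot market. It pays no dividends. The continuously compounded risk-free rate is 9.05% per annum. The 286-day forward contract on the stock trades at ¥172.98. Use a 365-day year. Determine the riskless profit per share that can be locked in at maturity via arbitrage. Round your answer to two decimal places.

¥4.06 per share

Fair forward: F* = S·e^(carry·T), with carry = r = 0.0905
F* = 157.36 · e^(0.0905 × 286/365) = 157.36 · e^0.070912 = 157.36 × 1.073487 = ¥168.9239
Market ¥172.98 > fair ¥168.9239: forward overpriced → cash-and-carry (buy spot, short the forward).
At maturity, profit = |F_mkt − F*| = |172.98 − 168.9239| = ¥4.06 per share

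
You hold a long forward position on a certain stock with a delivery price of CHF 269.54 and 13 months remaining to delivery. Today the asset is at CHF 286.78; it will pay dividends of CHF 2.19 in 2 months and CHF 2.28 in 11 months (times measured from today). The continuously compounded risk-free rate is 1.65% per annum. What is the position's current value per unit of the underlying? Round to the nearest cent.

CHF 17.59

PV(remaining dividends) I = 2.19·e^(−0.0165·2/12) + 2.28·e^(−0.0165·11/12) = 4.4298
Current forward F = (S − I)·e^(rT) = (286.78 − 4.4298)·e^(0.0165·13/12) = 282.3502 × 1.018036 = 287.4427
Value (long) = (F − K)·e^(−rT) = (287.4427 − 269.54) × 0.982284 = 17.5855
Value = CHF 17.59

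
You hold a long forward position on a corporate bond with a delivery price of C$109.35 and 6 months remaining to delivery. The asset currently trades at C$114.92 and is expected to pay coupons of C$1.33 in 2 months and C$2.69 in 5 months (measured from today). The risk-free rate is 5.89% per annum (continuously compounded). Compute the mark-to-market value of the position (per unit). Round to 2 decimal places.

PV(remaining coupons) I = 1.33·e^(−0.0589·2/12) + 2.69·e^(−0.0589·5/12) = 3.9418
Current forward F = (S − I)·e^(rT) = (114.92 − 3.9418)·e^(0.0589·6/12) = 110.9782 × 1.029888 = 114.2951
Value (long) = (F − K)·e^(−rT) = (114.2951 − 109.35) × 0.970979 = 4.8016
Value = C$4.80

C$4.80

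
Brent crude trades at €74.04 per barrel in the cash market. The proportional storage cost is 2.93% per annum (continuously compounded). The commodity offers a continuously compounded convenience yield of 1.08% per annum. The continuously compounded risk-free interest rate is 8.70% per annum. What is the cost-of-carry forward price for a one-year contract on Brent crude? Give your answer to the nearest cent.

Net carry = r + u − y = 0.0870 + 0.0293 − 0.0108 = 0.1055
F = S·e^((r+u−y)T) = 74.04 · e^(0.1055 × 12/12) = 74.04 · e^0.105500
= 74.04 × 1.111266 = €82.28 per barrel

€82.28 per barrel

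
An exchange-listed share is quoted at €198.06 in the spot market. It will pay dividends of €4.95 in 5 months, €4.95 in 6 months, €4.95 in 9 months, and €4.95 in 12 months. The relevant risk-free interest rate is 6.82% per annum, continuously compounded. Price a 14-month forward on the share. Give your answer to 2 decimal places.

PV(dividends) I = 4.95·e^(−0.0682·5/12) + 4.95·e^(−0.0682·6/12) + 4.95·e^(−0.0682·9/12) + 4.95·e^(−0.0682·12/12)
I = 4.8113 + 4.7841 + 4.7032 + 4.6237 = 18.9223
F = (S − I)·e^(rT) = (198.06 − 18.9223) · e^(0.0682·14/12)
= 179.1377 · e^0.079567 = 179.1377 × 1.082818 = €193.97

€193.97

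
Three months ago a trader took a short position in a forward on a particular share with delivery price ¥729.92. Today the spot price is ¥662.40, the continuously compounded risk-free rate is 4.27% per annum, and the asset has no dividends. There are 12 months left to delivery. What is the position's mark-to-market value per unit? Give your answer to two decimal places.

¥37.01

Current fair forward for the remaining 12 months: F = S·e^(r·T), r = 0.0427
F = 662.40 · e^(0.0427 × 12/12) = 662.40 × 1.043625 = 691.2972
Value of long forward = (F − K)·e^(−rT) = (691.2972 − 729.92) · e^(−0.0427·12/12)
= -38.6228 × 0.958199 = -37.01
Short position value = −(long value) = ¥37.01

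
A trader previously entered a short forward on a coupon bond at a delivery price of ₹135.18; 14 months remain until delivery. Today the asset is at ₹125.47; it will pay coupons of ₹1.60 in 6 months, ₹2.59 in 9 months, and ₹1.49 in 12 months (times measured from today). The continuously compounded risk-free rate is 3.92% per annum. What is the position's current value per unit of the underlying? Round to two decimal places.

₹9.18

PV(remaining coupons) I = 1.60·e^(−0.0392·6/12) + 2.59·e^(−0.0392·9/12) + 1.49·e^(−0.0392·12/12) = 5.5166
Current forward F = (S − I)·e^(rT) = (125.47 − 5.5166)·e^(0.0392·14/12) = 119.9534 × 1.046795 = 125.5666
Value (long) = (F − K)·e^(−rT) = (125.5666 − 135.18) × 0.955297 = -9.1837
Short position value = −(long value) = ₹9.18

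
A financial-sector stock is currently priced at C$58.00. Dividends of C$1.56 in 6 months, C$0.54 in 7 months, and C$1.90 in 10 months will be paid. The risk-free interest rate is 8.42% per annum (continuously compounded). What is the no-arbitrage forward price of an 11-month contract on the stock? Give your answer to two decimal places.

C$58.57

PV(dividends) I = 1.56·e^(−0.0842·6/12) + 0.54·e^(−0.0842·7/12) + 1.90·e^(−0.0842·10/12)
I = 1.4957 + 0.5141 + 1.7713 = 3.7811
F = (S − I)·e^(rT) = (58.00 − 3.7811) · e^(0.0842·11/12)
= 54.2189 · e^0.077183 = 54.2189 × 1.080240 = C$58.57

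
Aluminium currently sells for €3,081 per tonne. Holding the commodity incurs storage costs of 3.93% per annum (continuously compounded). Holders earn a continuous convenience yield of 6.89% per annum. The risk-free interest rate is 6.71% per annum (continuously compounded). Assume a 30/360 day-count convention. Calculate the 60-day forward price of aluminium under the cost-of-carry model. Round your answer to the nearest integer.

€3,100 per tonne

Net carry = r + u − y = 0.0671 + 0.0393 − 0.0689 = 0.0375
F = S·e^((r+u−y)T) = 3081 · e^(0.0375 × 60/360) = 3081 · e^0.006250
= 3081 × 1.006270 = €3,100 per tonne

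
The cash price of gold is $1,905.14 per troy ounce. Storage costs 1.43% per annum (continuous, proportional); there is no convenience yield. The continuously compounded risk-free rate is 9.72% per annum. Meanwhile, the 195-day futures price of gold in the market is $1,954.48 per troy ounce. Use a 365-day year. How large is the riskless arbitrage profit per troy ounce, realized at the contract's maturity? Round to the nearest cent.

$67.59 per troy ounce

Fair futures: F* = S·e^(carry·T), with carry = (r + u) = 0.0972 + 0.0143 = 0.1115
F* = 1905.14 · e^(0.1115 × 195/365) = 1905.14 · e^0.05956849 = 1905.14 × 1.06137845 = $2022.0745
Market $1954.48 < fair $2022.0745: forward underpriced → reverse cash-and-carry (short spot, go long the forward).
At maturity, profit = |F_mkt − F*| = |1954.48 − 2022.0745| = $67.59 per troy ounce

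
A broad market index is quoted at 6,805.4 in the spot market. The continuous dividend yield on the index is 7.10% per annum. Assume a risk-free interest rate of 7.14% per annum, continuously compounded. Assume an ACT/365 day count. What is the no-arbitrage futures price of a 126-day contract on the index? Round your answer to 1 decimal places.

6,806.3

F = S·e^((r − q)T) = 6805.4 · e^((0.0714 − 0.0710) × 126/365)
= 6805.4 · e^0.000138 = 6805.4 × 1.000138
F = 6,806.3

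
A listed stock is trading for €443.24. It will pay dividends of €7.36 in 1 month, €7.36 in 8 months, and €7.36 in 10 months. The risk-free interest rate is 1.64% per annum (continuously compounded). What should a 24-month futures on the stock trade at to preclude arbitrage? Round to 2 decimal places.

€435.40

PV(dividends) I = 7.36·e^(−0.0164·1/12) + 7.36·e^(−0.0164·8/12) + 7.36·e^(−0.0164·10/12)
I = 7.3499 + 7.2800 + 7.2601 = 21.8900
F = (S − I)·e^(rT) = (443.24 − 21.8900) · e^(0.0164·24/12)
= 421.3500 · e^0.032800 = 421.3500 × 1.033344 = €435.40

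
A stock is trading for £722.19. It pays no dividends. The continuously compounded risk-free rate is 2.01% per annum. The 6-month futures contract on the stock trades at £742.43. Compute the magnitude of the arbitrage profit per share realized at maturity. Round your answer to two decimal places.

£12.95 per share

Fair futures: F* = S·e^(carry·T), with carry = r = 0.0201
F* = 722.19 · e^(0.0201 × 6/12) = 722.19 · e^0.010050 = 722.19 × 1.010101 = £729.4848
Market £742.43 > fair £729.4848: forward overpriced → cash-and-carry (buy spot, short the forward).
At maturity, profit = |F_mkt − F*| = |742.43 − 729.4848| = £12.95 per share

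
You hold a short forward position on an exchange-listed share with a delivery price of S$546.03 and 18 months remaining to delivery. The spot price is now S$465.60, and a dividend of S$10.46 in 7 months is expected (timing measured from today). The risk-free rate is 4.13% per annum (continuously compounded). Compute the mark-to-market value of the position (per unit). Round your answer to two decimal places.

S$57.84

PV(remaining dividends) I = 10.46·e^(−0.0413·7/12) = 10.2110
Current forward F = (S − I)·e^(rT) = (465.60 − 10.2110)·e^(0.0413·18/12) = 455.3890 × 1.063909 = 484.4925
Value (long) = (F − K)·e^(−rT) = (484.4925 − 546.03) × 0.939930 = -57.8409
Short position value = −(long value) = S$57.84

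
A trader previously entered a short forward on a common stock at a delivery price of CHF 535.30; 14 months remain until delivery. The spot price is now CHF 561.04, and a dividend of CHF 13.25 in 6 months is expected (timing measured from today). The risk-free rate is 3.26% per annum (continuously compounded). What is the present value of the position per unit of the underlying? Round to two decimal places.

PV(remaining dividends) I = 13.25·e^(−0.0326·6/12) = 13.0358
Current forward F = (S − I)·e^(rT) = (561.04 − 13.0358)·e^(0.0326·14/12) = 548.0042 × 1.038766 = 569.2481
Value (long) = (F − K)·e^(−rT) = (569.2481 − 535.30) × 0.962681 = 32.6812
Short position value = −(long value) = -CHF 32.68

-CHF 32.68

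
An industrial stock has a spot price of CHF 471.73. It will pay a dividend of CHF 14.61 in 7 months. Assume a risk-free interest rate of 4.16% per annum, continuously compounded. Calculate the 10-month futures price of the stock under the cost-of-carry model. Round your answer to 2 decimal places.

PV(dividends) I = 14.61·e^(−0.0416·7/12)
I = 14.2597
F = (S − I)·e^(rT) = (471.73 − 14.2597) · e^(0.0416·10/12)
= 457.4703 · e^0.034667 = 457.4703 × 1.035275 = CHF 473.61

CHF 473.61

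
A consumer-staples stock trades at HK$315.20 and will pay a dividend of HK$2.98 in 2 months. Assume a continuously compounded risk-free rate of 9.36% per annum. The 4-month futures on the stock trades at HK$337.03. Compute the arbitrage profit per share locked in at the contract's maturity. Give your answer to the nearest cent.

PV(dividends) I = 2.98·e^(−0.0936·2/12) = 2.9339
Fair futures F* = (S − I)·e^(rT) = (315.20 − 2.9339)·e^0.031200 = 312.2661 × 1.031692 = 322.1624
Market HK$337.03 > fair 322.1624: forward overpriced → cash-and-carry (borrow at r, buy the stock and collect the dividends, short the forward).
Profit at T = |F_mkt − F*| = |337.03 − 322.1624| = HK$14.87 per share

HK$14.87 per share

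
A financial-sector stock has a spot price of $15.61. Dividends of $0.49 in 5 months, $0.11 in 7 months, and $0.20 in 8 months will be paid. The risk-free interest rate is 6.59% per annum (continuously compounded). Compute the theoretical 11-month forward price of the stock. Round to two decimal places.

$15.76

PV(dividends) I = 0.49·e^(−0.0659·5/12) + 0.11·e^(−0.0659·7/12) + 0.20·e^(−0.0659·8/12)
I = 0.4767 + 0.1059 + 0.1914 = 0.7740
F = (S − I)·e^(rT) = (15.61 − 0.7740) · e^(0.0659·11/12)
= 14.8360 · e^0.060408 = 14.8360 × 1.062270 = $15.76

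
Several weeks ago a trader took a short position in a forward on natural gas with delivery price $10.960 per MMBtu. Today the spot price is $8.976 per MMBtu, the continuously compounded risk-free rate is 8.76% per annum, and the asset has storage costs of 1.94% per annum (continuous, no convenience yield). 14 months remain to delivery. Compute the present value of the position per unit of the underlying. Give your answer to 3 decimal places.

$0.714 per MMBtu

Current fair forward for the remaining 14 months: F = S·e^((r + u)·T), (r + u) = 0.0876 + 0.0194 = 0.1070
F = 8.976 · e^(0.1070 × 14/12) = 8.976 × 1.132960 = 10.1694
Value of long forward = (F − K)·e^(−rT) = (10.1694 − 10.960) · e^(−0.0876·14/12)
= -0.7906 × 0.902849 = -0.714
Short position value = −(long value) = $0.714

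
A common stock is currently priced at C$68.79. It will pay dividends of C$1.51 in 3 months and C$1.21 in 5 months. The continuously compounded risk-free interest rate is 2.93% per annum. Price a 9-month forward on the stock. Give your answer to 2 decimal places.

PV(dividends) I = 1.51·e^(−0.0293·3/12) + 1.21·e^(−0.0293·5/12)
I = 1.4990 + 1.1953 = 2.6943
F = (S − I)·e^(rT) = (68.79 − 2.6943) · e^(0.0293·9/12)
= 66.0957 · e^0.021975 = 66.0957 × 1.022218 = C$67.56

C$67.56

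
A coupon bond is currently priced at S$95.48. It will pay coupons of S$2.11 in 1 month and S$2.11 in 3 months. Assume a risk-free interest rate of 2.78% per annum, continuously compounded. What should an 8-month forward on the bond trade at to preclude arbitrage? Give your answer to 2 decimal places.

S$92.99

PV(coupons) I = 2.11·e^(−0.0278·1/12) + 2.11·e^(−0.0278·3/12)
I = 2.1051 + 2.0954 = 4.2005
F = (S − I)·e^(rT) = (95.48 − 4.2005) · e^(0.0278·8/12)
= 91.2795 · e^0.018533 = 91.2795 × 1.018706 = S$92.99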